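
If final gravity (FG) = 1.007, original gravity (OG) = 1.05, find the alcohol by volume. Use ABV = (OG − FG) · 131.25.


ABV = (1.05 − 1.007) · 131.25

5.6438 % ABV


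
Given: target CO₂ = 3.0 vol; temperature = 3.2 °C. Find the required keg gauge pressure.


psi = vols/(0.01821 + 0.09011·e^(−0.04·T)) − 14.695
psi = 3.0/(0.01821 + 0.09011·e^(−0.04·3.2)) − 14.695

16.0763 psi


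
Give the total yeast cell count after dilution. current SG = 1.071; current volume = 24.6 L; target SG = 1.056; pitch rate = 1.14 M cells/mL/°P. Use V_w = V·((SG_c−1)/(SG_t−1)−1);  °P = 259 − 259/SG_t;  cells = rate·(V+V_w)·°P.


V_w = 24.6·((1.071−1)/(1.056−1)−1) = 6.5893
V_final = 24.6 + 6.5893 = 31.1893
°P = 259 − 259/1.056 = 13.7348
cells = 1.14·31.1893·13.7348

488.3533 billion cells


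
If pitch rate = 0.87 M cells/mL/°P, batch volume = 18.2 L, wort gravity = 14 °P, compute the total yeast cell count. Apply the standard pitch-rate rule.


cells (billions) = rate · V_L · °P
cells = 0.87 · 18.2 · 14

221.6760 billion cells


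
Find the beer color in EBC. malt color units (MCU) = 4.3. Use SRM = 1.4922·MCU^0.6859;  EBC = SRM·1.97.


SRM = 1.4922·4.3^0.6859 = 4.0581
EBC = 4.0581·1.97

7.9945 EBC


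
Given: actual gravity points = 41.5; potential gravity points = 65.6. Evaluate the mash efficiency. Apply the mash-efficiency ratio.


efficiency = actual / potential × 100
efficiency = 41.5 / 65.6 × 100

63.2622 %


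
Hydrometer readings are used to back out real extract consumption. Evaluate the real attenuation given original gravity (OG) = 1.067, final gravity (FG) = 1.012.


AA = (OG−FG)/(OG−1)·100;  RA = AA·0.8192
AA = (1.067 − 1.012)/(1.067 − 1)·100 = 82.0896
RA = 82.0896·0.8192

67.2478 %


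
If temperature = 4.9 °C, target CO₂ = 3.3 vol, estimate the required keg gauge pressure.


psi = vols/(0.01821 + 0.09011·e^(−0.04·T)) − 14.695
psi = 3.3/(0.01821 + 0.09011·e^(−0.04·4.9)) − 14.695

21.0651 psi


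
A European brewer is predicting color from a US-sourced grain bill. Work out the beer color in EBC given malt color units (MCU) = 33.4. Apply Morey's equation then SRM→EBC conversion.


SRM = 1.4922·MCU^0.6859;  EBC = SRM·1.97
SRM = 1.4922·33.4^0.6859 = 16.5564
EBC = 16.5564·1.97

32.6160 EBC


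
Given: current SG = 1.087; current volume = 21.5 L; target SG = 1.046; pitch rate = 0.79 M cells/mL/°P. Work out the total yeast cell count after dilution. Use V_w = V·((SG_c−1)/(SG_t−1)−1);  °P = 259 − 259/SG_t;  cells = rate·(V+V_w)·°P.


V_w = 21.5·((1.087−1)/(1.046−1)−1) = 19.1630
V_final = 21.5 + 19.1630 = 40.6630
°P = 259 − 259/1.046 = 11.3901
cells = 0.79·40.6630·11.3901

365.8920 billion cells


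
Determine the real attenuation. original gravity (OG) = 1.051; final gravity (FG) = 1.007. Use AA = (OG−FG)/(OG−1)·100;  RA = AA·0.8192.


AA = (1.051 − 1.007)/(1.051 − 1)·100 = 86.2745
RA = 86.2745·0.8192

70.6761 %


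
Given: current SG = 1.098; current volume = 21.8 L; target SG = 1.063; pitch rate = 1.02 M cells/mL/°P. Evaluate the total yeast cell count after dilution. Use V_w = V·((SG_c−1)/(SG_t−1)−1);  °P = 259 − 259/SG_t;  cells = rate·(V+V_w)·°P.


V_w = 21.8·((1.098−1)/(1.063−1)−1) = 12.1111
V_final = 21.8 + 12.1111 = 33.9111
°P = 259 − 259/1.063 = 15.3500
cells = 1.02·33.9111·15.3500

530.9446 billion cells


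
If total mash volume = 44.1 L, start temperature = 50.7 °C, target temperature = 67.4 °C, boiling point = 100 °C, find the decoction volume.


V_dec = V_total·(T_target − T_start)/(T_boil − T_start)
V_dec = 44.1·(67.4 − 50.7)/(100 − 50.7)

14.9385 L


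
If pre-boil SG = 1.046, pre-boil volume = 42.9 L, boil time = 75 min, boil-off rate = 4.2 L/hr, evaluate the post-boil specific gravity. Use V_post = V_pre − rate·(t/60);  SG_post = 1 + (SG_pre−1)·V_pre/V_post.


V_post = 42.9 − 4.2·(75/60) = 37.6500
SG_post = 1 + (1.046 − 1)·42.9/37.6500

1.0524


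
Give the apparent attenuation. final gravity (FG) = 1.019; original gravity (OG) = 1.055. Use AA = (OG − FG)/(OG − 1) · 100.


AA = (1.055 − 1.019)/(1.055 − 1) · 100

65.4545 %


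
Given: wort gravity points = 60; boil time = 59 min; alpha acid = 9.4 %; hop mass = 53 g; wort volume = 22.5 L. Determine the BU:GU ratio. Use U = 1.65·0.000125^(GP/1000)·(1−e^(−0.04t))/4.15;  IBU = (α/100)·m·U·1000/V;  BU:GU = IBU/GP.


U = 1.65·0.000125^(60/1000)·(1−e^(−0.04·59))/4.15 = 0.2100
IBU = (9.4/100)·53·0.2100·1000/22.5 = 46.4942
BU:GU = 46.4942/60

0.7749


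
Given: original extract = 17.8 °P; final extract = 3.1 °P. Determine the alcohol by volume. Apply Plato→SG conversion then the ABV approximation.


SG = 259/(259 − P);  ABV = (OG − FG)·131.25
OG = 259/(259 − 17.8) = 1.0738
FG = 259/(259 − 3.1) = 1.0121
ABV = (1.0738 − 1.0121)·131.25

8.0960 % ABV


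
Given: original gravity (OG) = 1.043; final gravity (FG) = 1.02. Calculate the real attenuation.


AA = (OG−FG)/(OG−1)·100;  RA = AA·0.8192
AA = (1.043 − 1.02)/(1.043 − 1)·100 = 53.4884
RA = 53.4884·0.8192

43.8177 %


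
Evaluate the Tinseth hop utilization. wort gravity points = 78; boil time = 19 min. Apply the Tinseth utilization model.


U = 1.65·0.000125^(GP/1000) · (1 − e^(−0.04·t))/4.15
bigness = 1.65·0.000125^(78/1000) = 0.8185
boil_factor = (1 − e^(−0.04·19))/4.15 = 0.1283
U = 0.8185 · 0.1283

0.1050


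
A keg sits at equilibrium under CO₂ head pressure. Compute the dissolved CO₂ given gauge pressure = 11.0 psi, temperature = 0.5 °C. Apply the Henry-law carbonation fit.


vols = (P + 14.695)·(0.01821 + 0.09011·e^(−0.04·T))
vols = (11.0 + 14.695)·(0.01821 + 0.09011·e^(−0.04·0.5))

2.7374 volumes


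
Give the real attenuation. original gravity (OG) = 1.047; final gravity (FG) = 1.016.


AA = (OG−FG)/(OG−1)·100;  RA = AA·0.8192
AA = (1.047 − 1.016)/(1.047 − 1)·100 = 65.9574
RA = 65.9574·0.8192

54.0323 %


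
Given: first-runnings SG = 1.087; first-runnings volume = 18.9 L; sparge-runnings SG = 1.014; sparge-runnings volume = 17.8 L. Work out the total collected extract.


total = Σ (SG_i − 1)·1000·V_i
first = (1.087 − 1)·1000·18.9 = 1644.3000
sparge = (1.014 − 1)·1000·17.8 = 249.2000
total = 1644.3000 + 249.2000

1893.5000 gravity·L


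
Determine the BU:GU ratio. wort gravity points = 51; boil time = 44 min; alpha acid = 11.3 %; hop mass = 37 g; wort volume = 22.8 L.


U = 1.65·0.000125^(GP/1000)·(1−e^(−0.04t))/4.15;  IBU = (α/100)·m·U·1000/V;  BU:GU = IBU/GP
U = 1.65·0.000125^(51/1000)·(1−e^(−0.04·44))/4.15 = 0.2082
IBU = (11.3/100)·37·0.2082·1000/22.8 = 38.1707
BU:GU = 38.1707/51

0.7484


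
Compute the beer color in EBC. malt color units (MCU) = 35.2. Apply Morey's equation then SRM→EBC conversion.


SRM = 1.4922·MCU^0.6859;  EBC = SRM·1.97
SRM = 1.4922·35.2^0.6859 = 17.1633
EBC = 17.1633·1.97

33.8117 EBC


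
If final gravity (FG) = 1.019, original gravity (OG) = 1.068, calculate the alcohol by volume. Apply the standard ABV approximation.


ABV = (OG − FG) · 131.25
ABV = (1.068 − 1.019) · 131.25

6.4313 % ABV


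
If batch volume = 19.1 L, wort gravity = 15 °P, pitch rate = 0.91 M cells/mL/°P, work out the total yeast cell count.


cells (billions) = rate · V_L · °P
cells = 0.91 · 19.1 · 15

260.7150 billion cells


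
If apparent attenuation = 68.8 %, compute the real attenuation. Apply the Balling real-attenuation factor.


RA = AA · 0.8192
RA = 68.8 · 0.8192

56.3610 %


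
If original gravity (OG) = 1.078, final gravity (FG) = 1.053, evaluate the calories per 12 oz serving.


ABW = (OG−FG)·131.25·0.79/FG;  °P = 259 − 259/SG (for OG→OE and FG→AE);  RE = 0.1808·OE + 0.8192·AE;  Cal = (6.9·ABW + 4·(RE−0.1))·FG·3.55
ABW = (1.078 − 1.053)·131.25·0.79/1.053 = 2.4617
OE = 259 − 259/1.078 = 18.7403 °P
AE = 259 − 259/1.053 = 13.0361 °P
RE = 0.1808·18.7403 + 0.8192·13.0361 = 14.0674 °P
Cal = (6.9·2.4617 + 4·(14.0674−0.1))·1.053·3.55

272.3446 kcal


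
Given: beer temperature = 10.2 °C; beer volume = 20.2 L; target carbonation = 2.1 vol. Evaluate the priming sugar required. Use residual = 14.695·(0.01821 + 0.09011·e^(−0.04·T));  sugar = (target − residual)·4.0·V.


residual = 14.695·(0.01821 + 0.09011·e^(−0.04·10.2)) = 1.1481
sugar = (2.1 − 1.1481)·4.0·20.2

76.9104 g


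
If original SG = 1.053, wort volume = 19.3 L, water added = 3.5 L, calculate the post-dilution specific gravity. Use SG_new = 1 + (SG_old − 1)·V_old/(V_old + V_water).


pts = (1.053 − 1)·1000·19.3/(19.3 + 3.5) = 44.8640
SG_new = 1 + 44.8640/1000

1.0449


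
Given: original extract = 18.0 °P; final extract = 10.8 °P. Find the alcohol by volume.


SG = 259/(259 − P);  ABV = (OG − FG)·131.25
OG = 259/(259 − 18.0) = 1.0747
FG = 259/(259 − 10.8) = 1.0435
ABV = (1.0747 − 1.0435)·131.25

4.0918 % ABV


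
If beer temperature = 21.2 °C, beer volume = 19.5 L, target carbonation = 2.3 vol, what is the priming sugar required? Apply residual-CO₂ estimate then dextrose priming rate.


residual = 14.695·(0.01821 + 0.09011·e^(−0.04·T));  sugar = (target − residual)·4.0·V
residual = 14.695·(0.01821 + 0.09011·e^(−0.04·21.2)) = 0.8347
sugar = (2.3 − 0.8347)·4.0·19.5

114.2936 g


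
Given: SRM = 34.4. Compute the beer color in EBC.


EBC = SRM · 1.97
EBC = 34.4 · 1.97

67.7680 EBC


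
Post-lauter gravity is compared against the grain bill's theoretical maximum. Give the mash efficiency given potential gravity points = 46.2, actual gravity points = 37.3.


efficiency = actual / potential × 100
efficiency = 37.3 / 46.2 × 100

80.7359 %


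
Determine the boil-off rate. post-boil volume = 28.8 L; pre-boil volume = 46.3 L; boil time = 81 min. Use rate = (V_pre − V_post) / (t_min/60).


rate = (46.3 − 28.8) / (81/60)

12.9630 L/hr


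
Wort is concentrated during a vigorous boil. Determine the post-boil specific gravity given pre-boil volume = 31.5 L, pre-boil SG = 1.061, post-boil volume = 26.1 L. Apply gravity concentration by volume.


SG_post = 1 + (SG_pre − 1)·V_pre/V_post
pts_pre = (1.061 − 1)·1000 = 61.0000
pts_post = 61.0000·31.5/26.1 = 73.6207
SG_post = 1 + 73.6207/1000

1.0736


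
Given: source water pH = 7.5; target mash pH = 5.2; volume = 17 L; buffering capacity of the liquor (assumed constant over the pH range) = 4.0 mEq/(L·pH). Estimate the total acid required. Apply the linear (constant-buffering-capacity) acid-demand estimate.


acid = buffering capacity · (pH_source − pH_target) · V
acid = 4.0 · (7.5 − 5.2) · 17

156.4000 mEq


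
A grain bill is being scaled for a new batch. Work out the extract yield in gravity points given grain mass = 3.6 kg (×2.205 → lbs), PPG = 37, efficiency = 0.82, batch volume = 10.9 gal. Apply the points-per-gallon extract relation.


points = lbs × PPG × eff / vol
lbs = 3.6 × 2.205 = 7.9380
points = 7.9380 × 37 × 0.82 / 10.9

22.0953 points


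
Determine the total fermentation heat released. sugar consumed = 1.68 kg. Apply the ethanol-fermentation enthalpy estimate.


Q = m_sugar · 590 kJ/kg
Q = 1.68 · 590

991.2000 kJ


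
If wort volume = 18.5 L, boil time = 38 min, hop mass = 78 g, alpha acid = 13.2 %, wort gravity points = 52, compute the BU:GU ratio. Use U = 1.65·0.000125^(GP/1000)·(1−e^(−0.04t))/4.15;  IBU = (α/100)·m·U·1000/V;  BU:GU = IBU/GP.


U = 1.65·0.000125^(52/1000)·(1−e^(−0.04·38))/4.15 = 0.1947
IBU = (13.2/100)·78·0.1947·1000/18.5 = 108.3386
BU:GU = 108.3386/52

2.0834


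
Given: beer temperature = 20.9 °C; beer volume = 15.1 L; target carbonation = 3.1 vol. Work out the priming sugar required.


residual = 14.695·(0.01821 + 0.09011·e^(−0.04·T));  sugar = (target − residual)·4.0·V
residual = 14.695·(0.01821 + 0.09011·e^(−0.04·20.9)) = 0.8415
sugar = (3.1 − 0.8415)·4.0·15.1

136.4108 g


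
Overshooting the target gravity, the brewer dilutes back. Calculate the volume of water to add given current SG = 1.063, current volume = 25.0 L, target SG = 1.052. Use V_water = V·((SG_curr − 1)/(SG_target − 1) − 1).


V_water = 25.0·((1.063 − 1)/(1.052 − 1) − 1)

5.2885 L


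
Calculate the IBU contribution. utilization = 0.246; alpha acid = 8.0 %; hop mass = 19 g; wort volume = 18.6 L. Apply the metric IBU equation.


IBU = (α/100)·mass·U·1000 / V
IBU = (8.0/100)·19·0.246·1000 / 18.6

20.1032 IBU


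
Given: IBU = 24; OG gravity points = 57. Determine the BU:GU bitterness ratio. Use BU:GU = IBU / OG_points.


BU:GU = 24 / 57

0.4211


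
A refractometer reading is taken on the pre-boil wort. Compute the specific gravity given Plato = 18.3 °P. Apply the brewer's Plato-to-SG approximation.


SG = 259/(259 − P)
SG = 259/(259 − 18.3)

1.0760


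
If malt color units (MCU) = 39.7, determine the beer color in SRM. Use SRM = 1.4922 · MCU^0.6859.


SRM = 1.4922 · 39.7^0.6859

18.6396 SRM


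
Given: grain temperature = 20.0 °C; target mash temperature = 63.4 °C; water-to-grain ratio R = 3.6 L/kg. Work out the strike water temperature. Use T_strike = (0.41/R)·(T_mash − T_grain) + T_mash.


T_strike = (0.41/3.6)·(63.4 − 20.0) + 63.4

68.3428 °C


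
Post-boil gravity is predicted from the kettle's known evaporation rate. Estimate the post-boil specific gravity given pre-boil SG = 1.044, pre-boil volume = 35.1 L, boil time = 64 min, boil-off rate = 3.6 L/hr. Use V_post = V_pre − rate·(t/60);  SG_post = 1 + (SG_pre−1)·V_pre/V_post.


V_post = 35.1 − 3.6·(64/60) = 31.2600
SG_post = 1 + (1.044 − 1)·35.1/31.2600

1.0494


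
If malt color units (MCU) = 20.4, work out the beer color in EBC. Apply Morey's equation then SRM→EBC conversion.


SRM = 1.4922·MCU^0.6859;  EBC = SRM·1.97
SRM = 1.4922·20.4^0.6859 = 11.8060
EBC = 11.8060·1.97

23.2578 EBC


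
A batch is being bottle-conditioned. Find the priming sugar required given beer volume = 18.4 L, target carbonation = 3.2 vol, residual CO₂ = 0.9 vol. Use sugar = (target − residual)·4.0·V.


sugar = (3.2 − 0.9)·4.0·18.4

169.2800 g


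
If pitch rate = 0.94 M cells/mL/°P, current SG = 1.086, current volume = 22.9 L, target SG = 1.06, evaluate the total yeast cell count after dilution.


V_w = V·((SG_c−1)/(SG_t−1)−1);  °P = 259 − 259/SG_t;  cells = rate·(V+V_w)·°P
V_w = 22.9·((1.086−1)/(1.06−1)−1) = 9.9233
V_final = 22.9 + 9.9233 = 32.8233
°P = 259 − 259/1.06 = 14.6604
cells = 0.94·32.8233·14.6604

452.3303 billion cells


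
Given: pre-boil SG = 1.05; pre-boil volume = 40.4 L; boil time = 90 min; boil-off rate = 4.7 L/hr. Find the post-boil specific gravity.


V_post = V_pre − rate·(t/60);  SG_post = 1 + (SG_pre−1)·V_pre/V_post
V_post = 40.4 − 4.7·(90/60) = 33.3500
SG_post = 1 + (1.05 − 1)·40.4/33.3500

1.0606


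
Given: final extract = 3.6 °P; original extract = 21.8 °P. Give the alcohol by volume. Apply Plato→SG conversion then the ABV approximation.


SG = 259/(259 − P);  ABV = (OG − FG)·131.25
OG = 259/(259 − 21.8) = 1.0919
FG = 259/(259 − 3.6) = 1.0141
ABV = (1.0919 − 1.0141)·131.25

10.2126 % ABV


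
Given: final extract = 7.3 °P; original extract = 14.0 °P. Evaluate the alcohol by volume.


SG = 259/(259 − P);  ABV = (OG − FG)·131.25
OG = 259/(259 − 14.0) = 1.0571
FG = 259/(259 − 7.3) = 1.0290
ABV = (1.0571 − 1.0290)·131.25

3.6934 % ABV


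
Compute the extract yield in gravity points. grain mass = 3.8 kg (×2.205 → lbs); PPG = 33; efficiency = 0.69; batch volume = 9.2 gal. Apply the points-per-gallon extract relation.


points = lbs × PPG × eff / vol
lbs = 3.8 × 2.205 = 8.3790
points = 8.3790 × 33 × 0.69 / 9.2

20.7380 points


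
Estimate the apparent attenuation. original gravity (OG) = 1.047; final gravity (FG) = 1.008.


AA = (OG − FG)/(OG − 1) · 100
AA = (1.047 − 1.008)/(1.047 − 1) · 100

82.9787 %


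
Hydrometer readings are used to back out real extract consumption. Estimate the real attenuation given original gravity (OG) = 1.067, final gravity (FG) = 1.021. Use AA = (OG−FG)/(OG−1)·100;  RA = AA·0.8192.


AA = (1.067 − 1.021)/(1.067 − 1)·100 = 68.6567
RA = 68.6567·0.8192

56.2436 %


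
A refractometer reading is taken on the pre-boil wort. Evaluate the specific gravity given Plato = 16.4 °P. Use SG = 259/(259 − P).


SG = 259/(259 − 16.4)

1.0676


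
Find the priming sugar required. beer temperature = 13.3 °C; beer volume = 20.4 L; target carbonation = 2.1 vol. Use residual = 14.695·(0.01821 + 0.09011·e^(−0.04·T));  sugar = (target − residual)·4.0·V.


residual = 14.695·(0.01821 + 0.09011·e^(−0.04·13.3)) = 1.0454
sugar = (2.1 − 1.0454)·4.0·20.4

86.0513 g


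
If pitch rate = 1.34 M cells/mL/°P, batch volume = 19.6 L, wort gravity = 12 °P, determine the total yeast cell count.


cells (billions) = rate · V_L · °P
cells = 1.34 · 19.6 · 12

315.1680 billion cells


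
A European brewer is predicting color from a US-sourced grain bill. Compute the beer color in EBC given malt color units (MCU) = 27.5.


SRM = 1.4922·MCU^0.6859;  EBC = SRM·1.97
SRM = 1.4922·27.5^0.6859 = 14.4899
EBC = 14.4899·1.97

28.5451 EBC


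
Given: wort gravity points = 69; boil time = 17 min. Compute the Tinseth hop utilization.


U = 1.65·0.000125^(GP/1000) · (1 − e^(−0.04·t))/4.15
bigness = 1.65·0.000125^(69/1000) = 0.8875
boil_factor = (1 − e^(−0.04·17))/4.15 = 0.1189
U = 0.8875 · 0.1189

0.1055


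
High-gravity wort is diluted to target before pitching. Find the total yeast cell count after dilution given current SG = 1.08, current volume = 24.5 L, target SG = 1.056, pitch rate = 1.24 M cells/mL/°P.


V_w = V·((SG_c−1)/(SG_t−1)−1);  °P = 259 − 259/SG_t;  cells = rate·(V+V_w)·°P
V_w = 24.5·((1.08−1)/(1.056−1)−1) = 10.5000
V_final = 24.5 + 10.5000 = 35.0000
°P = 259 − 259/1.056 = 13.7348
cells = 1.24·35.0000·13.7348

596.0924 billion cells


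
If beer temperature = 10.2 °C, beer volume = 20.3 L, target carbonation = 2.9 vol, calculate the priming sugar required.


residual = 14.695·(0.01821 + 0.09011·e^(−0.04·T));  sugar = (target − residual)·4.0·V
residual = 14.695·(0.01821 + 0.09011·e^(−0.04·10.2)) = 1.1481
sugar = (2.9 − 1.1481)·4.0·20.3

142.2511 g


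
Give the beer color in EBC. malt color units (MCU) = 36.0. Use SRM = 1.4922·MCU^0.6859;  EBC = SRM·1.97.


SRM = 1.4922·36.0^0.6859 = 17.4299
EBC = 17.4299·1.97

34.3369 EBC


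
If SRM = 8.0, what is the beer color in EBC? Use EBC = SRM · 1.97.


EBC = 8.0 · 1.97

15.7600 EBC


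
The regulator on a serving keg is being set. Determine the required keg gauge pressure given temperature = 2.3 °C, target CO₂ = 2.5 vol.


psi = vols/(0.01821 + 0.09011·e^(−0.04·T)) − 14.695
psi = 2.5/(0.01821 + 0.09011·e^(−0.04·2.3)) − 14.695

10.2054 psi


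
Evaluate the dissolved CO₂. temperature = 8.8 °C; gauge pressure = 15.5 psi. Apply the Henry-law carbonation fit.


vols = (P + 14.695)·(0.01821 + 0.09011·e^(−0.04·T))
vols = (15.5 + 14.695)·(0.01821 + 0.09011·e^(−0.04·8.8))

2.4634 volumes


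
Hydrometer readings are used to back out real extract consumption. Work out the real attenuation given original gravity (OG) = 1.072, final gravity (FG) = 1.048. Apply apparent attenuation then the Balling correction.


AA = (OG−FG)/(OG−1)·100;  RA = AA·0.8192
AA = (1.072 − 1.048)/(1.072 − 1)·100 = 33.3333
RA = 33.3333·0.8192

27.3067 %


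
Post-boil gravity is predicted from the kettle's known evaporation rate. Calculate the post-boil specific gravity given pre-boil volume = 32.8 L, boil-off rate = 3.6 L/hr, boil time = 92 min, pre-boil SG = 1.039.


V_post = V_pre − rate·(t/60);  SG_post = 1 + (SG_pre−1)·V_pre/V_post
V_post = 32.8 − 3.6·(92/60) = 27.2800
SG_post = 1 + (1.039 − 1)·32.8/27.2800

1.0469


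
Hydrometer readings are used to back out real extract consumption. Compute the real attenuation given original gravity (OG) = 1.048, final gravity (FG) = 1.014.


AA = (OG−FG)/(OG−1)·100;  RA = AA·0.8192
AA = (1.048 − 1.014)/(1.048 − 1)·100 = 70.8333
RA = 70.8333·0.8192

58.0267 %


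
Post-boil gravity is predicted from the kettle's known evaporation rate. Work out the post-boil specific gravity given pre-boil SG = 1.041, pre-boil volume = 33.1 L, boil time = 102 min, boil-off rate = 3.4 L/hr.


V_post = V_pre − rate·(t/60);  SG_post = 1 + (SG_pre−1)·V_pre/V_post
V_post = 33.1 − 3.4·(102/60) = 27.3200
SG_post = 1 + (1.041 − 1)·33.1/27.3200

1.0497


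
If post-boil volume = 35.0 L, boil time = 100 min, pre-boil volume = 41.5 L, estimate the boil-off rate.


rate = (V_pre − V_post) / (t_min/60)
rate = (41.5 − 35.0) / (100/60)

3.9000 L/hr


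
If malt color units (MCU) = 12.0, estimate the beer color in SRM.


SRM = 1.4922 · MCU^0.6859
SRM = 1.4922 · 12.0^0.6859

8.2042 SRM


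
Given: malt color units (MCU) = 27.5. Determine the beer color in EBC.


SRM = 1.4922·MCU^0.6859;  EBC = SRM·1.97
SRM = 1.4922·27.5^0.6859 = 14.4899
EBC = 14.4899·1.97

28.5451 EBC


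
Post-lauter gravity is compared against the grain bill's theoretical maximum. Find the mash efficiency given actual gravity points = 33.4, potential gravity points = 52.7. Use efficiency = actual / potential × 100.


efficiency = 33.4 / 52.7 × 100

63.3776 %


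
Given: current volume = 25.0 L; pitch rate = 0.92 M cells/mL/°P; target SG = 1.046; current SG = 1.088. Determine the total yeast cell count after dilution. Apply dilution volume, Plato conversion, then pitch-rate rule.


V_w = V·((SG_c−1)/(SG_t−1)−1);  °P = 259 − 259/SG_t;  cells = rate·(V+V_w)·°P
V_w = 25.0·((1.088−1)/(1.046−1)−1) = 22.8261
V_final = 25.0 + 22.8261 = 47.8261
°P = 259 − 259/1.046 = 11.3901
cells = 0.92·47.8261·11.3901

501.1625 billion cells


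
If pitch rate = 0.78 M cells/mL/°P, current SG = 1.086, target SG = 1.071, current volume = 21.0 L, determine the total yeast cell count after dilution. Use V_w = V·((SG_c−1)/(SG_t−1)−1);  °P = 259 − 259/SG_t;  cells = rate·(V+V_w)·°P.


V_w = 21.0·((1.086−1)/(1.071−1)−1) = 4.4366
V_final = 21.0 + 4.4366 = 25.4366
°P = 259 − 259/1.071 = 17.1699
cells = 0.78·25.4366·17.1699

340.6612 billion cells


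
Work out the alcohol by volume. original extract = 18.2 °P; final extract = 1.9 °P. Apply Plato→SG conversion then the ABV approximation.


SG = 259/(259 − P);  ABV = (OG − FG)·131.25
OG = 259/(259 − 18.2) = 1.0756
FG = 259/(259 − 1.9) = 1.0074
ABV = (1.0756 − 1.0074)·131.25

8.9501 % ABV


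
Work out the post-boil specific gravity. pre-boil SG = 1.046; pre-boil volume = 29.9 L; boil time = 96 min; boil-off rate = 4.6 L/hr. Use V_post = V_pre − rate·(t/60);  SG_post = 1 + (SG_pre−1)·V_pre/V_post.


V_post = 29.9 − 4.6·(96/60) = 22.5400
SG_post = 1 + (1.046 − 1)·29.9/22.5400

1.0610


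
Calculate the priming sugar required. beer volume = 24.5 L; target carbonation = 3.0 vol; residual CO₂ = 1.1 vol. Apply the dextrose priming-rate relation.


sugar = (target − residual)·4.0·V
sugar = (3.0 − 1.1)·4.0·24.5

186.2000 g


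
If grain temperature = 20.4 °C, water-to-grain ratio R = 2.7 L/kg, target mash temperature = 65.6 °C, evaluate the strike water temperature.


T_strike = (0.41/R)·(T_mash − T_grain) + T_mash
T_strike = (0.41/2.7)·(65.6 − 20.4) + 65.6

72.4637 °C


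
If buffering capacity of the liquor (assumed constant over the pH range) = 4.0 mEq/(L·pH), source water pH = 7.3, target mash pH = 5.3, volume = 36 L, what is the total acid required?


acid = buffering capacity · (pH_source − pH_target) · V
acid = 4.0 · (7.3 − 5.3) · 36

288.0000 mEq


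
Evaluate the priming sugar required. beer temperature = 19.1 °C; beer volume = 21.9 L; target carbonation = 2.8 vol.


residual = 14.695·(0.01821 + 0.09011·e^(−0.04·T));  sugar = (target − residual)·4.0·V
residual = 14.695·(0.01821 + 0.09011·e^(−0.04·19.1)) = 0.8844
sugar = (2.8 − 0.8844)·4.0·21.9

167.8073 g


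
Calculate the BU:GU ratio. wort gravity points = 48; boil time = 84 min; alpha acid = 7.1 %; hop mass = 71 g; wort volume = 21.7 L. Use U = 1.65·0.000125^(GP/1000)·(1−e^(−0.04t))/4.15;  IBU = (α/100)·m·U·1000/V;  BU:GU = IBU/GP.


U = 1.65·0.000125^(48/1000)·(1−e^(−0.04·84))/4.15 = 0.2493
IBU = (7.1/100)·71·0.2493·1000/21.7 = 57.9150
BU:GU = 57.9150/48

1.2066


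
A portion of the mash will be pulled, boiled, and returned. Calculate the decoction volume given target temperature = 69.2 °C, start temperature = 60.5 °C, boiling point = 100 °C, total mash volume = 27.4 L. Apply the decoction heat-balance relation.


V_dec = V_total·(T_target − T_start)/(T_boil − T_start)
V_dec = 27.4·(69.2 − 60.5)/(100 − 60.5)

6.0349 L


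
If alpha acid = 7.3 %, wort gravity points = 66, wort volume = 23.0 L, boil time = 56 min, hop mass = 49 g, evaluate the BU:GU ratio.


U = 1.65·0.000125^(GP/1000)·(1−e^(−0.04t))/4.15;  IBU = (α/100)·m·U·1000/V;  BU:GU = IBU/GP
U = 1.65·0.000125^(66/1000)·(1−e^(−0.04·56))/4.15 = 0.1963
IBU = (7.3/100)·49·0.1963·1000/23.0 = 30.5308
BU:GU = 30.5308/66

0.4626


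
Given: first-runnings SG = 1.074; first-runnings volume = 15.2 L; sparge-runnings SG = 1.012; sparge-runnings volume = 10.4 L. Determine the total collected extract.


total = Σ (SG_i − 1)·1000·V_i
first = (1.074 − 1)·1000·15.2 = 1124.8000
sparge = (1.012 − 1)·1000·10.4 = 124.8000
total = 1124.8000 + 124.8000

1249.6000 gravity·L


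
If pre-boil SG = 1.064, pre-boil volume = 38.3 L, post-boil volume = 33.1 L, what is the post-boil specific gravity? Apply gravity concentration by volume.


SG_post = 1 + (SG_pre − 1)·V_pre/V_post
pts_pre = (1.064 − 1)·1000 = 64.0000
pts_post = 64.0000·38.3/33.1 = 74.0544
SG_post = 1 + 74.0544/1000

1.0741


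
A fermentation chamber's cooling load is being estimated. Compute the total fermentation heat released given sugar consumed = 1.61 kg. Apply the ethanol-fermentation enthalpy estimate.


Q = m_sugar · 590 kJ/kg
Q = 1.61 · 590

949.9000 kJ


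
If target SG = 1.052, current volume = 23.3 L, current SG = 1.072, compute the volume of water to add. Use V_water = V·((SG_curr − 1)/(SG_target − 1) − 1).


V_water = 23.3·((1.072 − 1)/(1.052 − 1) − 1)

8.9615 L


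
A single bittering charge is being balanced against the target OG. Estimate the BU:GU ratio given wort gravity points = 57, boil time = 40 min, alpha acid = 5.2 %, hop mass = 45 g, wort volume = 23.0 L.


U = 1.65·0.000125^(GP/1000)·(1−e^(−0.04t))/4.15;  IBU = (α/100)·m·U·1000/V;  BU:GU = IBU/GP
U = 1.65·0.000125^(57/1000)·(1−e^(−0.04·40))/4.15 = 0.1901
IBU = (5.2/100)·45·0.1901·1000/23.0 = 19.3422
BU:GU = 19.3422/57

0.3393


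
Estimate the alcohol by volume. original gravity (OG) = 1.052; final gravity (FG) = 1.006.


ABV = (OG − FG) · 131.25
ABV = (1.052 − 1.006) · 131.25

6.0375 % ABV


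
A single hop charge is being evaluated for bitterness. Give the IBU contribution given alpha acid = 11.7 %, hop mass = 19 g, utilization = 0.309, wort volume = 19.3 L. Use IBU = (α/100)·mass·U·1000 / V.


IBU = (11.7/100)·19·0.309·1000 / 19.3

35.5910 IBU


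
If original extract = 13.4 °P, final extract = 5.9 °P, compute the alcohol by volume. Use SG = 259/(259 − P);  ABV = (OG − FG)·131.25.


OG = 259/(259 − 13.4) = 1.0546
FG = 259/(259 − 5.9) = 1.0233
ABV = (1.0546 − 1.0233)·131.25

4.1015 % ABV


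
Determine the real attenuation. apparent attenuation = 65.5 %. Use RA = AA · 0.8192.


RA = 65.5 · 0.8192

53.6576 %


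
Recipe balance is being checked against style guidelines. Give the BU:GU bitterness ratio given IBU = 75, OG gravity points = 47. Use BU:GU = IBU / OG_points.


BU:GU = 75 / 47

1.5957


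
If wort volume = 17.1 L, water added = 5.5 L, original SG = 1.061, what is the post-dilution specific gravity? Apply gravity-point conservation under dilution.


SG_new = 1 + (SG_old − 1)·V_old/(V_old + V_water)
pts = (1.061 − 1)·1000·17.1/(17.1 + 5.5) = 46.1549
SG_new = 1 + 46.1549/1000

1.0462


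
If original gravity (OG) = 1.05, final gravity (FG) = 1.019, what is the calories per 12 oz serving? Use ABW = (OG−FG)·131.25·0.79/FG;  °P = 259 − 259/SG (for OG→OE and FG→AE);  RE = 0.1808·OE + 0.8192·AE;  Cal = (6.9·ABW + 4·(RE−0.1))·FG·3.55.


ABW = (1.05 − 1.019)·131.25·0.79/1.019 = 3.1544
OE = 259 − 259/1.05 = 12.3333 °P
AE = 259 − 259/1.019 = 4.8292 °P
RE = 0.1808·12.3333 + 0.8192·4.8292 = 6.1860 °P
Cal = (6.9·3.1544 + 4·(6.1860−0.1))·1.019·3.55

166.7976 kcal


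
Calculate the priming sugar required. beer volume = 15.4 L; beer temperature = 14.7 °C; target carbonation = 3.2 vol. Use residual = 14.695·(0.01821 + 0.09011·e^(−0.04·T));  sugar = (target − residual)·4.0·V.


residual = 14.695·(0.01821 + 0.09011·e^(−0.04·14.7)) = 1.0031
sugar = (3.2 − 1.0031)·4.0·15.4

135.3298 g


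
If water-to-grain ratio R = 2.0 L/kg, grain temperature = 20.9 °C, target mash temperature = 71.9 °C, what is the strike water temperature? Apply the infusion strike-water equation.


T_strike = (0.41/R)·(T_mash − T_grain) + T_mash
T_strike = (0.41/2.0)·(71.9 − 20.9) + 71.9

82.3550 °C


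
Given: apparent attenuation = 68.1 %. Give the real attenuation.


RA = AA · 0.8192
RA = 68.1 · 0.8192

55.7875 %


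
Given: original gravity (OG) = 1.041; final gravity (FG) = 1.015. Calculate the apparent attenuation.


AA = (OG − FG)/(OG − 1) · 100
AA = (1.041 − 1.015)/(1.041 − 1) · 100

63.4146 %


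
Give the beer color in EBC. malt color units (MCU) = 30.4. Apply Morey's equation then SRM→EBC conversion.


SRM = 1.4922·MCU^0.6859;  EBC = SRM·1.97
SRM = 1.4922·30.4^0.6859 = 15.5214
EBC = 15.5214·1.97

30.5771 EBC


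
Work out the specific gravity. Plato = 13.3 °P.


SG = 259/(259 − P)
SG = 259/(259 − 13.3)

1.0541


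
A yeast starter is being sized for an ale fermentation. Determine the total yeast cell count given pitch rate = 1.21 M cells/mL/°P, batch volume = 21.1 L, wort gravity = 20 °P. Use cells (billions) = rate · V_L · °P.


cells = 1.21 · 21.1 · 20

510.6200 billion cells


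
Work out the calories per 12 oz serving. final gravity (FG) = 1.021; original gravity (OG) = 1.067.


ABW = (OG−FG)·131.25·0.79/FG;  °P = 259 − 259/SG (for OG→OE and FG→AE);  RE = 0.1808·OE + 0.8192·AE;  Cal = (6.9·ABW + 4·(RE−0.1))·FG·3.55
ABW = (1.067 − 1.021)·131.25·0.79/1.021 = 4.6715
OE = 259 − 259/1.067 = 16.2634 °P
AE = 259 − 259/1.021 = 5.3271 °P
RE = 0.1808·16.2634 + 0.8192·5.3271 = 7.3044 °P
Cal = (6.9·4.6715 + 4·(7.3044−0.1))·1.021·3.55

221.2828 kcal


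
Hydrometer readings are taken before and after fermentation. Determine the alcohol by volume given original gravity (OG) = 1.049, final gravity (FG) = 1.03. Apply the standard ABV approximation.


ABV = (OG − FG) · 131.25
ABV = (1.049 − 1.03) · 131.25

2.4937 % ABV


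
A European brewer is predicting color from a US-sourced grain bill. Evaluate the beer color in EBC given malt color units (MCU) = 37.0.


SRM = 1.4922·MCU^0.6859;  EBC = SRM·1.97
SRM = 1.4922·37.0^0.6859 = 17.7606
EBC = 17.7606·1.97

34.9883 EBC


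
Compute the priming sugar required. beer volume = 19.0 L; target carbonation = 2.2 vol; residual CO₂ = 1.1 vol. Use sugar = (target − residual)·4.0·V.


sugar = (2.2 − 1.1)·4.0·19.0

83.6000 g


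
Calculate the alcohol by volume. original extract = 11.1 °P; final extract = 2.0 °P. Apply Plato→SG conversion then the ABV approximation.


SG = 259/(259 − P);  ABV = (OG − FG)·131.25
OG = 259/(259 − 11.1) = 1.0448
FG = 259/(259 − 2.0) = 1.0078
ABV = (1.0448 − 1.0078)·131.25

4.8555 % ABV


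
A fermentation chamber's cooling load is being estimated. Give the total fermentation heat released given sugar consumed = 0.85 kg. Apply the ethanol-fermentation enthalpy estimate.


Q = m_sugar · 590 kJ/kg
Q = 0.85 · 590

501.5000 kJ


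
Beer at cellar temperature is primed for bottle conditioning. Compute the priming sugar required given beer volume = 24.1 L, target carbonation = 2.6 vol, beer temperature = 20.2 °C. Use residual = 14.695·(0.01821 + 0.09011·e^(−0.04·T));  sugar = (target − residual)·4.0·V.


residual = 14.695·(0.01821 + 0.09011·e^(−0.04·20.2)) = 0.8578
sugar = (2.6 − 0.8578)·4.0·24.1

167.9441 g


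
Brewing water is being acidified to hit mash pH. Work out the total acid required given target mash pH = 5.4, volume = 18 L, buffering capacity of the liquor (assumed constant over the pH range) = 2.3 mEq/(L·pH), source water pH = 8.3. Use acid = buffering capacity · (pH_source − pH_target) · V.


acid = 2.3 · (8.3 − 5.4) · 18

120.0600 mEq


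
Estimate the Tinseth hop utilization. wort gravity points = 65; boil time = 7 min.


U = 1.65·0.000125^(GP/1000) · (1 − e^(−0.04·t))/4.15
bigness = 1.65·0.000125^(65/1000) = 0.9200
boil_factor = (1 − e^(−0.04·7))/4.15 = 0.0588
U = 0.9200 · 0.0588

0.0541


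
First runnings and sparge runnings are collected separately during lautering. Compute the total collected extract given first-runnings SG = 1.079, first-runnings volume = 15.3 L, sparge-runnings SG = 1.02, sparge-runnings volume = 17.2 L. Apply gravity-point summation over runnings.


total = Σ (SG_i − 1)·1000·V_i
first = (1.079 − 1)·1000·15.3 = 1208.7000
sparge = (1.02 − 1)·1000·17.2 = 344.0000
total = 1208.7000 + 344.0000

1552.7000 gravity·L


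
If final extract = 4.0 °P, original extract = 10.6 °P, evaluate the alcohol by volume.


SG = 259/(259 − P);  ABV = (OG − FG)·131.25
OG = 259/(259 − 10.6) = 1.0427
FG = 259/(259 − 4.0) = 1.0157
ABV = (1.0427 − 1.0157)·131.25

3.5420 % ABV


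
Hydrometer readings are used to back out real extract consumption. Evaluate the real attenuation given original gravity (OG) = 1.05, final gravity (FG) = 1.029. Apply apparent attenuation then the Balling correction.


AA = (OG−FG)/(OG−1)·100;  RA = AA·0.8192
AA = (1.05 − 1.029)/(1.05 − 1)·100 = 42.0000
RA = 42.0000·0.8192

34.4064 %


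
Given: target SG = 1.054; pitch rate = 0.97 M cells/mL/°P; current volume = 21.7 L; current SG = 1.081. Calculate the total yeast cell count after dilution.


V_w = V·((SG_c−1)/(SG_t−1)−1);  °P = 259 − 259/SG_t;  cells = rate·(V+V_w)·°P
V_w = 21.7·((1.081−1)/(1.054−1)−1) = 10.8500
V_final = 21.7 + 10.8500 = 32.5500
°P = 259 − 259/1.054 = 13.2694
cells = 0.97·32.5500·13.2694

418.9630 billion cells


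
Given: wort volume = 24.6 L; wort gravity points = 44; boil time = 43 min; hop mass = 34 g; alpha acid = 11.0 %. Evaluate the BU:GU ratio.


U = 1.65·0.000125^(GP/1000)·(1−e^(−0.04t))/4.15;  IBU = (α/100)·m·U·1000/V;  BU:GU = IBU/GP
U = 1.65·0.000125^(44/1000)·(1−e^(−0.04·43))/4.15 = 0.2198
IBU = (11.0/100)·34·0.2198·1000/24.6 = 33.4152
BU:GU = 33.4152/44

0.7594


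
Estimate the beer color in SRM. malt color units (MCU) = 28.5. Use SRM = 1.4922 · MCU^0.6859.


SRM = 1.4922 · 28.5^0.6859

14.8493 SRM


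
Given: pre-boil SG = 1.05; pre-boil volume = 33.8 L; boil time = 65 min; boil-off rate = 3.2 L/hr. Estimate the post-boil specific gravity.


V_post = V_pre − rate·(t/60);  SG_post = 1 + (SG_pre−1)·V_pre/V_post
V_post = 33.8 − 3.2·(65/60) = 30.3333
SG_post = 1 + (1.05 − 1)·33.8/30.3333

1.0557


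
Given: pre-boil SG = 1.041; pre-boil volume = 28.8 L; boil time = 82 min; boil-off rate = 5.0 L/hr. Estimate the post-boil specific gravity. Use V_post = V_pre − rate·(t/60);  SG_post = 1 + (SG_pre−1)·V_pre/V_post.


V_post = 28.8 − 5.0·(82/60) = 21.9667
SG_post = 1 + (1.041 − 1)·28.8/21.9667

1.0538


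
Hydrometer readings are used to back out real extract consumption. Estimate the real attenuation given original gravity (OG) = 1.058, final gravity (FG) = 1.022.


AA = (OG−FG)/(OG−1)·100;  RA = AA·0.8192
AA = (1.058 − 1.022)/(1.058 − 1)·100 = 62.0690
RA = 62.0690·0.8192

50.8469 %


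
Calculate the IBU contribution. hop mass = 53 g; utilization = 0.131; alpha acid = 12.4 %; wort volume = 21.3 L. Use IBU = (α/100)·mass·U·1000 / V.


IBU = (12.4/100)·53·0.131·1000 / 21.3

40.4193 IBU


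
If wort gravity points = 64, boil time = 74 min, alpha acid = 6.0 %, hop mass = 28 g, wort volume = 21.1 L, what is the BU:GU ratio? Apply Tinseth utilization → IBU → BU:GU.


U = 1.65·0.000125^(GP/1000)·(1−e^(−0.04t))/4.15;  IBU = (α/100)·m·U·1000/V;  BU:GU = IBU/GP
U = 1.65·0.000125^(64/1000)·(1−e^(−0.04·74))/4.15 = 0.2121
IBU = (6.0/100)·28·0.2121·1000/21.1 = 16.8871
BU:GU = 16.8871/64

0.2639


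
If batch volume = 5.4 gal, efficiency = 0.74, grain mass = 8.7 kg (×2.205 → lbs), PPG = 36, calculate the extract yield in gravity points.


points = lbs × PPG × eff / vol
lbs = 8.7 × 2.205 = 19.1835
points = 19.1835 × 36 × 0.74 / 5.4

94.6386 points


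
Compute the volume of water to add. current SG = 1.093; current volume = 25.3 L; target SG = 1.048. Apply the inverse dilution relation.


V_water = V·((SG_curr − 1)/(SG_target − 1) − 1)
V_water = 25.3·((1.093 − 1)/(1.048 − 1) − 1)

23.7187 L


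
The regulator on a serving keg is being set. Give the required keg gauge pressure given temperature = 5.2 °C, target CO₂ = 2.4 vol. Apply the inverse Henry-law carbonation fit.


psi = vols/(0.01821 + 0.09011·e^(−0.04·T)) − 14.695
psi = 2.4/(0.01821 + 0.09011·e^(−0.04·5.2)) − 14.695

11.5638 psi


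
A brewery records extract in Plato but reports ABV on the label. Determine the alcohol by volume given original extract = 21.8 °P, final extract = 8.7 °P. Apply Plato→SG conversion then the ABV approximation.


SG = 259/(259 − P);  ABV = (OG − FG)·131.25
OG = 259/(259 − 21.8) = 1.0919
FG = 259/(259 − 8.7) = 1.0348
ABV = (1.0919 − 1.0348)·131.25

7.5006 % ABV


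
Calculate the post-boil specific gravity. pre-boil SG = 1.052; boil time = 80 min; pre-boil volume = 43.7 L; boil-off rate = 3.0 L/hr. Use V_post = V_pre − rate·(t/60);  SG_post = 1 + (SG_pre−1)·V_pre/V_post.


V_post = 43.7 − 3.0·(80/60) = 39.7000
SG_post = 1 + (1.052 − 1)·43.7/39.7000

1.0572


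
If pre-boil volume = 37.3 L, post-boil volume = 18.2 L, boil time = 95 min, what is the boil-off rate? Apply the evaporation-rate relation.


rate = (V_pre − V_post) / (t_min/60)
rate = (37.3 − 18.2) / (95/60)

12.0632 L/hr


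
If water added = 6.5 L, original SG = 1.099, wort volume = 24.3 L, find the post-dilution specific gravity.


SG_new = 1 + (SG_old − 1)·V_old/(V_old + V_water)
pts = (1.099 − 1)·1000·24.3/(24.3 + 6.5) = 78.1071
SG_new = 1 + 78.1071/1000

1.0781


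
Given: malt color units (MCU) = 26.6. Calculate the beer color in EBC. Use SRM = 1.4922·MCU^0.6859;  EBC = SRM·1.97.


SRM = 1.4922·26.6^0.6859 = 14.1629
EBC = 14.1629·1.97

27.9010 EBC


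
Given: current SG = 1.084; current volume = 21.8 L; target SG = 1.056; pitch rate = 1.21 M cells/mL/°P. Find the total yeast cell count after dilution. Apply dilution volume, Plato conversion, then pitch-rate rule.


V_w = V·((SG_c−1)/(SG_t−1)−1);  °P = 259 − 259/SG_t;  cells = rate·(V+V_w)·°P
V_w = 21.8·((1.084−1)/(1.056−1)−1) = 10.9000
V_final = 21.8 + 10.9000 = 32.7000
°P = 259 − 259/1.056 = 13.7348
cells = 1.21·32.7000·13.7348

543.4468 billion cells
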